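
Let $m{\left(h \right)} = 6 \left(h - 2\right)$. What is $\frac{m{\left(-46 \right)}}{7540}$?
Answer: $- \frac{72}{1885} \approx -0.038196$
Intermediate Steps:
$m{\left(h \right)} = -12 + 6 h$ ($m{\left(h \right)} = 6 \left(-2 + h\right) = -12 + 6 h$)
$\frac{m{\left(-46 \right)}}{7540} = \frac{-12 + 6 \left(-46\right)}{7540} = \left(-12 - 276\right) \frac{1}{7540} = \left(-288\right) \frac{1}{7540} = - \frac{72}{1885}$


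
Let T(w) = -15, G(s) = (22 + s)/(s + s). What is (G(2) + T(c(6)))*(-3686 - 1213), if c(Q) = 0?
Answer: 44091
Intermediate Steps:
G(s) = (22 + s)/(2*s) (G(s) = (22 + s)/((2*s)) = (22 + s)*(1/(2*s)) = (22 + s)/(2*s))
(G(2) + T(c(6)))*(-3686 - 1213) = ((1/2)*(22 + 2)/2 - 15)*(-3686 - 1213) = ((1/2)*(1/2)*24 - 15)*(-4899) = (6 - 15)*(-4899) = -9*(-4899) = 44091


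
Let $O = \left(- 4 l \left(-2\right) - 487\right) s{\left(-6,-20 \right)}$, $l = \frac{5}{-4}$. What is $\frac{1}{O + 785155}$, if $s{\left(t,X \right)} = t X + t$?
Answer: $\frac{1}{728497} \approx 1.3727 \cdot 10^{-6}$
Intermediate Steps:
$l = - \frac{5}{4}$ ($l = 5 \left(- \frac{1}{4}\right) = - \frac{5}{4} \approx -1.25$)
$s{\left(t,X \right)} = t + X t$ ($s{\left(t,X \right)} = X t + t = t + X t$)
$O = -56658$ ($O = \left(\left(-4\right) \left(- \frac{5}{4}\right) \left(-2\right) - 487\right) \left(- 6 \left(1 - 20\right)\right) = \left(5 \left(-2\right) - 487\right) \left(\left(-6\right) \left(-19\right)\right) = \left(-10 - 487\right) 114 = \left(-497\right) 114 = -56658$)
$\frac{1}{O + 785155} = \frac{1}{-56658 + 785155} = \frac{1}{728497}$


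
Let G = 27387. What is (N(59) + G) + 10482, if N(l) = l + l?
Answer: 37987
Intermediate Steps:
N(l) = 2*l
(N(59) + G) + 10482 = (2*59 + 27387) + 10482 = (118 + 27387) + 10482 = 27505 + 10482 = 37987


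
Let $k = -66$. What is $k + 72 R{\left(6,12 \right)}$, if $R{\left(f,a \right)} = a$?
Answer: $798$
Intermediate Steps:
$k + 72 R{\left(6,12 \right)} = -66 + 72 \cdot 12 = -66 + 864 = 798$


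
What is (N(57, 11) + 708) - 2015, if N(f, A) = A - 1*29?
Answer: -1325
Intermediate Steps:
N(f, A) = -29 + A (N(f, A) = A - 29 = -29 + A)
(N(57, 11) + 708) - 2015 = ((-29 + 11) + 708) - 2015 = (-18 + 708) - 2015 = 690 - 2015 = -1325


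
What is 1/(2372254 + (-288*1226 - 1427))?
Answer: 1/2017739 ≈ 4.9560e-7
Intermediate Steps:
1/(2372254 + (-288*1226 - 1427)) = 1/(2372254 + (-353088 - 1427)) = 1/(2372254 - 354515) = 1/2017739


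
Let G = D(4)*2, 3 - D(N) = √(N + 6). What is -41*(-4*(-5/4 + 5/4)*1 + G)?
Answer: -246 + 82*√10 ≈ 13.307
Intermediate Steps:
D(N) = 3 - √(6 + N) (D(N) = 3 - √(N + 6) = 3 - √(6 + N))
G = 6 - 2*√10 (G = (3 - √(6 + 4))*2 = (3 - √10)*2 = 6 - 2*√10 ≈ -0.32456)
-41*(-4*(-5/4 + 5/4)*1 + G) = -41*(-4*(-5/4 + 5/4)*1 + (6 - 2*√10)) = -41*(-4*0*1 + (6 - 2*√10)) = -41*(0*1 + (6 - 2*√10)) = -41*(0 + (6 - 2*√10)) = -41*(6 - 2*√10) = -246 + 82*√10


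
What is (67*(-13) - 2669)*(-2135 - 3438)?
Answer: 19728420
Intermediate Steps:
(67*(-13) - 2669)*(-2135 - 3438) = (-871 - 2669)*(-5573) = -3540*(-5573) = 19728420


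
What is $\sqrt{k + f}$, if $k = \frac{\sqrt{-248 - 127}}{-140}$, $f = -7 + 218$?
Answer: $\frac{\sqrt{41356 - 7 i \sqrt{15}}}{14} \approx 14.526 - 0.0047612 i$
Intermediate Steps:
$f = 211$
$k = - \frac{i \sqrt{15}}{28}$ ($k = \sqrt{-375} \left(- \frac{1}{140}\right) = 5 i \sqrt{15} \left(- \frac{1}{140}\right) = - \frac{i \sqrt{15}}{28} \approx - 0.13832 i$)
$\sqrt{k + f} = \sqrt{- \frac{i \sqrt{15}}{28} + 211} = \sqrt{211 - \frac{i \sqrt{15}}{28}}$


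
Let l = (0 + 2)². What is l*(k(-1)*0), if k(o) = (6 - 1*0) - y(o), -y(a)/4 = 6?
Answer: 0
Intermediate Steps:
y(a) = -24 (y(a) = -4*6 = -24)
k(o) = 30 (k(o) = (6 - 1*0) - 1*(-24) = (6 + 0) + 24 = 6 + 24 = 30)
l = 4 (l = 2² = 4)
l*(k(-1)*0) = 4*(30*0) = 4*0 = 0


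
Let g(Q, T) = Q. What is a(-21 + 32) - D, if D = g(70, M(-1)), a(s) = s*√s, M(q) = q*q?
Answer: -70 + 11*√11 ≈ -33.517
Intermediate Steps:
M(q) = q²
a(s) = s^(3/2)
D = 70
a(-21 + 32) - D = (-21 + 32)^(3/2) - 1*70 = 11^(3/2) - 70 = 11*√11 - 70 = -70 + 11*√11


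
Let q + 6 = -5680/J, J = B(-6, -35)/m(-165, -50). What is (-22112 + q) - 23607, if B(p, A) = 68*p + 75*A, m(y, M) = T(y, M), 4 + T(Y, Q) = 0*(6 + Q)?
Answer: -138706645/3033 ≈ -45733.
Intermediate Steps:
T(Y, Q) = -4 (T(Y, Q) = -4 + 0*(6 + Q) = -4 + 0 = -4)
m(y, M) = -4
J = 3033/4 (J = (68*(-6) + 75*(-35))/(-4) = (-408 - 2625)*(-¼) = -3033*(-¼) = 3033/4 ≈ 758.25)
q = -40918/3033 (q = -6 - 5680/3033/4 = -6 - 5680*4/3033 = -6 - 22720/3033 = -40918/3033 ≈ -13.491)
(-22112 + q) - 23607 = (-22112 - 40918/3033) - 23607 = -67106614/3033 - 23607 = -138706645/3033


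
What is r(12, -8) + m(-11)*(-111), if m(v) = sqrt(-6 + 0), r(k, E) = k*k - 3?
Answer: 141 - 111*I*sqrt(6) ≈ 141.0 - 271.89*I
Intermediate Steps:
r(k, E) = -3 + k**2 (r(k, E) = k**2 - 3 = -3 + k**2)
m(v) = I*sqrt(6) (m(v) = sqrt(-6) = I*sqrt(6))
r(12, -8) + m(-11)*(-111) = (-3 + 12**2) + (I*sqrt(6))*(-111) = (-3 + 144) - 111*I*sqrt(6) = 141 - 111*I*sqrt(6)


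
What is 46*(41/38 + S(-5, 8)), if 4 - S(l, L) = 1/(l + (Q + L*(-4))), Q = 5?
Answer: 71461/304 ≈ 235.07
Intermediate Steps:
S(l, L) = 4 - 1/(5 + l - 4*L) (S(l, L) = 4 - 1/(l + (5 + L*(-4))) = 4 - 1/(l + (5 - 4*L)) = 4 - 1/(5 + l - 4*L))
46*(41/38 + S(-5, 8)) = 46*(41/38 + (19 - 16*8 + 4*(-5))/(5 - 5 - 4*8)) = 46*(41*(1/38) + (19 - 128 - 20)/(5 - 5 - 32)) = 46*(41/38 - 129/(-32)) = 46*(41/38 - 1/32*(-129)) = 46*(41/38 + 129/32) = 46*(3107/608) = 71461/304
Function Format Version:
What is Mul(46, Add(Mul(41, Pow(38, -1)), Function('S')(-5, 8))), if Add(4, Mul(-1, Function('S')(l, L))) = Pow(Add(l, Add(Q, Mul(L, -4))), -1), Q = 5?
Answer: Rational(71461, 304) ≈ 235.07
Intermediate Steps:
Function('S')(l, L) = Add(4, Mul(-1, Pow(Add(5, l, Mul(-4, L)), -1))) (Function('S')(l, L) = Add(4, Mul(-1, Pow(Add(l, Add(5, Mul(L, -4))), -1))) = Add(4, Mul(-1, Pow(Add(l, Add(5, Mul(-4, L))), -1))) = Add(4, Mul(-1, Pow(Add(5, l, Mul(-4, L)), -1))))
Mul(46, Add(Mul(41, Pow(38, -1)), Function('S')(-5, 8))) = Mul(46, Add(Mul(41, Pow(38, -1)), Mul(Pow(Add(5, -5, Mul(-4, 8)), -1), Add(19, Mul(-16, 8), Mul(4, -5))))) = Mul(46, Add(Mul(41, Rational(1, 38)), Mul(Pow(Add(5, -5, -32), -1), Add(19, -128, -20)))) = Mul(46, Add(Rational(41, 38), Mul(Pow(-32, -1), -129))) = Mul(46, Add(Rational(41, 38), Mul(Rational(-1, 32), -129))) = Mul(46, Add(Rational(41, 38), Rational(129, 32))) = Mul(46, Rational(3107, 608)) = Rational(71461, 304)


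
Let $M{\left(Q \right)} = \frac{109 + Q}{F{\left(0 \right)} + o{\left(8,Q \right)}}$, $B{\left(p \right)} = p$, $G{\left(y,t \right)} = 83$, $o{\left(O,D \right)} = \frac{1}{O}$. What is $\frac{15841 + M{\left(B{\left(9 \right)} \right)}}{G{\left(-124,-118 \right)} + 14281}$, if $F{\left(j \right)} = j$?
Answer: $\frac{1865}{1596} \approx 1.1685$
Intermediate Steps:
$M{\left(Q \right)} = 872 + 8 Q$ ($M{\left(Q \right)} = \frac{109 + Q}{0 + \frac{1}{8}} = \left(109 + Q\right) \frac{1}{\frac{1}{8}} = \left(109 + Q\right) 8 = 872 + 8 Q$)
$\frac{15841 + M{\left(B{\left(9 \right)} \right)}}{G{\left(-124,-118 \right)} + 14281} = \frac{15841 + \left(872 + 8 \cdot 9\right)}{83 + 14281} = \frac{15841 + \left(872 + 72\right)}{14364} = \left(15841 + 944\right) \frac{1}{14364} = 16785 \cdot \frac{1}{14364} = \frac{1865}{1596}$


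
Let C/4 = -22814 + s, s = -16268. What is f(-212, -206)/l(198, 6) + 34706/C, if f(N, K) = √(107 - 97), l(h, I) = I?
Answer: -17353/78164 + √10/6 ≈ 0.30504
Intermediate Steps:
f(N, K) = √10
C = -156328 (C = 4*(-22814 - 16268) = 4*(-39082) = -156328)
f(-212, -206)/l(198, 6) + 34706/C = √10/6 + 34706/(-156328) = √10*(⅙) + 34706*(-1/156328) = √10/6 - 17353/78164 = -17353/78164 + √10/6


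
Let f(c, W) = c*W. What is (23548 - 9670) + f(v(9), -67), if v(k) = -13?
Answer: 14749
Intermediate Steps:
f(c, W) = W*c
(23548 - 9670) + f(v(9), -67) = (23548 - 9670) - 67*(-13) = 13878 + 871 = 14749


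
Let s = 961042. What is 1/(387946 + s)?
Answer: 1/1348988 ≈ 7.4130e-7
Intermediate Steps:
1/(387946 + s) = 1/(387946 + 961042) = 1/1348988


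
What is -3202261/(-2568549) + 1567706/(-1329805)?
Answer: 231653010511/3415669302945 ≈ 0.067821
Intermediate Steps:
-3202261/(-2568549) + 1567706/(-1329805) = -3202261*(-1/2568549) + 1567706*(-1/1329805) = 3202261/2568549 - 1567706/1329805 = 231653010511/3415669302945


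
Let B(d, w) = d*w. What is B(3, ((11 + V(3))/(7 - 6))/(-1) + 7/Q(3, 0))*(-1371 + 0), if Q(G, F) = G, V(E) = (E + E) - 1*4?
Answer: 43872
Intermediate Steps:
V(E) = -4 + 2*E (V(E) = 2*E - 4 = -4 + 2*E)
B(3, ((11 + V(3))/(7 - 6))/(-1) + 7/Q(3, 0))*(-1371 + 0) = (3*(((11 + (-4 + 2*3))/(7 - 6))/(-1) + 7/3))*(-1371 + 0) = (3*(((11 + (-4 + 6))/1)*(-1) + 7*(1/3)))*(-1371) = (3*(((11 + 2)*1)*(-1) + 7/3))*(-1371) = (3*((13*1)*(-1) + 7/3))*(-1371) = (3*(13*(-1) + 7/3))*(-1371) = (3*(-13 + 7/3))*(-1371) = (3*(-32/3))*(-1371) = -32*(-1371) = 43872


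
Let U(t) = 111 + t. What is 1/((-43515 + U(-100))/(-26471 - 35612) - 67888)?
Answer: -62083/4214647200 ≈ -1.4730e-5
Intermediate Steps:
1/((-43515 + U(-100))/(-26471 - 35612) - 67888) = 1/((-43515 + (111 - 100))/(-26471 - 35612) - 67888) = 1/((-43515 + 11)/(-62083) - 67888) = 1/(-43504*(-1/62083) - 67888) = 1/(43504/62083 - 67888) = 1/(-4214647200/62083) = -62083/4214647200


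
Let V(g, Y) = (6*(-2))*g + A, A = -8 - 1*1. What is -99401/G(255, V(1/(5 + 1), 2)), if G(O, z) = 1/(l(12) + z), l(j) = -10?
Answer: 2087421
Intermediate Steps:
A = -9 (A = -8 - 1 = -9)
V(g, Y) = -9 - 12*g (V(g, Y) = (6*(-2))*g - 9 = -12*g - 9 = -9 - 12*g)
G(O, z) = 1/(-10 + z)
-99401/G(255, V(1/(5 + 1), 2)) = -(-1888619 - 1192812/(5 + 1)) = -(-1888619 - 198802) = -99401/(1/(-10 + (-9 - 2))) = -99401/(1/(-10 - 11)) = -99401/(1/(-21)) = -99401/(-1/21) = -99401*(-21) = 2087421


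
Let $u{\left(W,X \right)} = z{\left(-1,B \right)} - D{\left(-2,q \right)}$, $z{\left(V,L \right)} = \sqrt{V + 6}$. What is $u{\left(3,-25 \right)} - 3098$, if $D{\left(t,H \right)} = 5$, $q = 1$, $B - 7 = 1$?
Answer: $-3103 + \sqrt{5} \approx -3100.8$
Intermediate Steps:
$B = 8$ ($B = 7 + 1 = 8$)
$z{\left(V,L \right)} = \sqrt{6 + V}$
$u{\left(W,X \right)} = -5 + \sqrt{5}$ ($u{\left(W,X \right)} = \sqrt{6 - 1} - 5 = \sqrt{5} - 5 = -5 + \sqrt{5}$)
$u{\left(3,-25 \right)} - 3098 = \left(-5 + \sqrt{5}\right) - 3098 = -3103 + \sqrt{5}$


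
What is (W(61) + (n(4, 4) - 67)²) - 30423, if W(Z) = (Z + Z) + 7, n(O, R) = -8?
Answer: -24669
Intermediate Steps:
W(Z) = 7 + 2*Z (W(Z) = 2*Z + 7 = 7 + 2*Z)
(W(61) + (n(4, 4) - 67)²) - 30423 = ((7 + 2*61) + (-8 - 67)²) - 30423 = ((7 + 122) + (-75)²) - 30423 = (129 + 5625) - 30423 = 5754 - 30423 = -24669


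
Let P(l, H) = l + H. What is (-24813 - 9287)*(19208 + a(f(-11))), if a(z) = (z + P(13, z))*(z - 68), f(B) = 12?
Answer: -584337600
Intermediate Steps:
P(l, H) = H + l
a(z) = (-68 + z)*(13 + 2*z) (a(z) = (z + (z + 13))*(z - 68) = (z + (13 + z))*(-68 + z) = (13 + 2*z)*(-68 + z) = (-68 + z)*(13 + 2*z))
(-24813 - 9287)*(19208 + a(f(-11))) = (-24813 - 9287)*(19208 + (-884 - 123*12 + 2*12**2)) = -34100*(19208 + (-884 - 1476 + 2*144)) = -34100*(19208 + (-884 - 1476 + 288)) = -34100*(19208 - 2072) = -34100*17136 = -584337600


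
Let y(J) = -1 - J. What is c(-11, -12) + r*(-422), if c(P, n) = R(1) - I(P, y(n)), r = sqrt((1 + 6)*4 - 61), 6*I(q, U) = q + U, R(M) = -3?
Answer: -3 - 422*I*sqrt(33) ≈ -3.0 - 2424.2*I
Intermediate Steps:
I(q, U) = U/6 + q/6 (I(q, U) = (q + U)/6 = (U + q)/6 = U/6 + q/6)
r = I*sqrt(33) (r = sqrt(7*4 - 61) = sqrt(28 - 61) = sqrt(-33) = I*sqrt(33) ≈ 5.7446*I)
c(P, n) = -17/6 - P/6 + n/6 (c(P, n) = -3 - ((-1 - n)/6 + P/6) = -3 - ((-1/6 - n/6) + P/6) = -3 - (-1/6 - n/6 + P/6) = -3 + (1/6 - P/6 + n/6) = -17/6 - P/6 + n/6)
c(-11, -12) + r*(-422) = (-17/6 - 1/6*(-11) + (1/6)*(-12)) + (I*sqrt(33))*(-422) = (-17/6 + 11/6 - 2) - 422*I*sqrt(33) = -3 - 422*I*sqrt(33)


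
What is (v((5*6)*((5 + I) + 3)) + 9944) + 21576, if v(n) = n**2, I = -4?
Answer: 45920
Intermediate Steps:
(v((5*6)*((5 + I) + 3)) + 9944) + 21576 = (((5*6)*((5 - 4) + 3))**2 + 9944) + 21576 = ((30*(1 + 3))**2 + 9944) + 21576 = ((30*4)**2 + 9944) + 21576 = (120**2 + 9944) + 21576 = (14400 + 9944) + 21576 = 24344 + 21576 = 45920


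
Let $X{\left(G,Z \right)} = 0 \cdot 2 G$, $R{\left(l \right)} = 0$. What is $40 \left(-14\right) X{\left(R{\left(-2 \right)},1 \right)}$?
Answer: $0$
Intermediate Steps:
$X{\left(G,Z \right)} = 0$ ($X{\left(G,Z \right)} = 0 G = 0$)
$40 \left(-14\right) X{\left(R{\left(-2 \right)},1 \right)} = 40 \left(-14\right) 0 = \left(-560\right) 0 = 0$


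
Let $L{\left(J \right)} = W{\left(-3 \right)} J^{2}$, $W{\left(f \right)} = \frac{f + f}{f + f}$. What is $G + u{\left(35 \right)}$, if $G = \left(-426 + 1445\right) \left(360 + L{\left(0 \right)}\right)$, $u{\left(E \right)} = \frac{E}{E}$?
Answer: $366841$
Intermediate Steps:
$W{\left(f \right)} = 1$ ($W{\left(f \right)} = \frac{2 f}{2 f} = 2 f \frac{1}{2 f} = 1$)
$u{\left(E \right)} = 1$
$L{\left(J \right)} = J^{2}$ ($L{\left(J \right)} = 1 J^{2} = J^{2}$)
$G = 366840$ ($G = \left(-426 + 1445\right) \left(360 + 0^{2}\right) = 1019 \left(360 + 0\right) = 1019 \cdot 360 = 366840$)
$G + u{\left(35 \right)} = 366840 + 1 = 366841$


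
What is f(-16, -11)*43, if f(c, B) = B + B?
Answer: -946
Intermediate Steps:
f(c, B) = 2*B
f(-16, -11)*43 = (2*(-11))*43 = -22*43 = -946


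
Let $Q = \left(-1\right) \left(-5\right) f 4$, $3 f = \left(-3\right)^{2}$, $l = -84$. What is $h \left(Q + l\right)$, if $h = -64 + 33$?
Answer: $744$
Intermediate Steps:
$f = 3$ ($f = \frac{\left(-3\right)^{2}}{3} = \frac{1}{3} \cdot 9 = 3$)
$Q = 60$ ($Q = \left(-1\right) \left(-5\right) 3 \cdot 4 = 5 \cdot 3 \cdot 4 = 15 \cdot 4 = 60$)
$h = -31$
$h \left(Q + l\right) = - 31 \left(60 - 84\right) = \left(-31\right) \left(-24\right) = 744$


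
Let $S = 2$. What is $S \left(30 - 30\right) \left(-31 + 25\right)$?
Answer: $0$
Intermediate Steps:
$S \left(30 - 30\right) \left(-31 + 25\right) = 2 \left(30 - 30\right) \left(-31 + 25\right) = 2 \cdot 0 \left(-6\right) = 2 \cdot 0 = 0$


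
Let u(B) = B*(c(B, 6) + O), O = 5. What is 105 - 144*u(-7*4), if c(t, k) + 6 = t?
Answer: -116823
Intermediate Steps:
c(t, k) = -6 + t
u(B) = B*(-1 + B) (u(B) = B*((-6 + B) + 5) = B*(-1 + B))
105 - 144*u(-7*4) = 105 - 144*(-7*4)*(-1 - 7*4) = 105 - (-4032)*(-1 - 28) = 105 - (-4032)*(-29) = 105 - 144*812 = 105 - 116928 = -116823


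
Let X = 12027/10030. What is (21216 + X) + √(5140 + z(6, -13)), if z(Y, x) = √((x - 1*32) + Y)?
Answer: 212808507/10030 + √(5140 + I*√39) ≈ 21289.0 + 0.043553*I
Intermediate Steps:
z(Y, x) = √(-32 + Y + x) (z(Y, x) = √((x - 32) + Y) = √((-32 + x) + Y) = √(-32 + Y + x))
X = 12027/10030 (X = 12027*(1/10030) = 12027/10030 ≈ 1.1991)
(21216 + X) + √(5140 + z(6, -13)) = (21216 + 12027/10030) + √(5140 + √(-32 + 6 - 13)) = 212808507/10030 + √(5140 + √(-39)) = 212808507/10030 + √(5140 + I*√39)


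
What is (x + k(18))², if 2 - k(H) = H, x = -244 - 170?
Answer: 184900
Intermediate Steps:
x = -414
k(H) = 2 - H
(x + k(18))² = (-414 + (2 - 1*18))² = (-414 + (2 - 18))² = (-414 - 16)² = (-430)² = 184900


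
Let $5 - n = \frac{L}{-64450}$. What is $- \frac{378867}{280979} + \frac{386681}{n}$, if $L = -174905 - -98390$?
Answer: $\frac{1400470092433661}{13809274913} \approx 1.0142 \cdot 10^{5}$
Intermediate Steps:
$L = -76515$ ($L = -174905 + 98390 = -76515$)
$n = \frac{49147}{12890}$ ($n = 5 - - \frac{76515}{-64450} = 5 - \left(-76515\right) \left(- \frac{1}{64450}\right) = 5 - \frac{15303}{12890} = \frac{49147}{12890} \approx 3.8128$)
$- \frac{378867}{280979} + \frac{386681}{n} = - \frac{378867}{280979} + \frac{386681}{\frac{49147}{12890}} = \left(-378867\right) \frac{1}{280979} + 386681 \cdot \frac{12890}{49147} = - \frac{378867}{280979} + \frac{4984318090}{49147} = \frac{1400470092433661}{13809274913}$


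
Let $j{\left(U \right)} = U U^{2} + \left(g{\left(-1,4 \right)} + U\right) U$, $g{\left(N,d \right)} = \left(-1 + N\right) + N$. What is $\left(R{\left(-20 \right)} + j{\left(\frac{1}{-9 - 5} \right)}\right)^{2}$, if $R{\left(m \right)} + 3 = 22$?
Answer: $\frac{2781191169}{7529536} \approx 369.37$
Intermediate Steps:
$R{\left(m \right)} = 19$ ($R{\left(m \right)} = -3 + 22 = 19$)
$g{\left(N,d \right)} = -1 + 2 N$
$j{\left(U \right)} = U^{3} + U \left(-3 + U\right)$ ($j{\left(U \right)} = U U^{2} + \left(\left(-1 + 2 \left(-1\right)\right) + U\right) U = U^{3} + \left(\left(-1 - 2\right) + U\right) U = U^{3} + \left(-3 + U\right) U = U^{3} + U \left(-3 + U\right)$)
$\left(R{\left(-20 \right)} + j{\left(\frac{1}{-9 - 5} \right)}\right)^{2} = \left(19 + \frac{-3 + \frac{1}{-9 - 5} + \left(\frac{1}{-9 - 5}\right)^{2}}{-9 - 5}\right)^{2} = \left(19 + \frac{-3 + \frac{1}{-14} + \left(\frac{1}{-14}\right)^{2}}{-14}\right)^{2} = \left(19 - \frac{-3 - \frac{1}{14} + \left(- \frac{1}{14}\right)^{2}}{14}\right)^{2} = \left(19 - \frac{-3 - \frac{1}{14} + \frac{1}{196}}{14}\right)^{2} = \left(19 - - \frac{601}{2744}\right)^{2} = \left(19 + \frac{601}{2744}\right)^{2} = \left(\frac{52737}{2744}\right)^{2} = \frac{2781191169}{7529536}$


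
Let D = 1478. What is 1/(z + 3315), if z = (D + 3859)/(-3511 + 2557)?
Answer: 106/350797 ≈ 0.00030217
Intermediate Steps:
z = -593/106 (z = (1478 + 3859)/(-3511 + 2557) = 5337/(-954) = 5337*(-1/954) = -593/106 ≈ -5.5943)
1/(z + 3315) = 1/(-593/106 + 3315) = 1/(350797/106) = 106/350797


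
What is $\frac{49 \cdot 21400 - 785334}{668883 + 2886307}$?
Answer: $\frac{131633}{1777595} \approx 0.074051$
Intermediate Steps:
$\frac{49 \cdot 21400 - 785334}{668883 + 2886307} = \frac{1048600 - 785334}{3555190} = 263266 \cdot \frac{1}{3555190} = \frac{131633}{1777595}$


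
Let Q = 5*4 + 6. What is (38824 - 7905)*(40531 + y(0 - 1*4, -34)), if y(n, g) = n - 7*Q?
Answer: 1247427055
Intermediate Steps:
Q = 26 (Q = 20 + 6 = 26)
y(n, g) = -182 + n (y(n, g) = n - 7*26 = n - 182 = -182 + n)
(38824 - 7905)*(40531 + y(0 - 1*4, -34)) = (38824 - 7905)*(40531 + (-182 + (0 - 1*4))) = 30919*(40531 + (-182 + (0 - 4))) = 30919*(40531 + (-182 - 4)) = 30919*(40531 - 186) = 30919*40345 = 1247427055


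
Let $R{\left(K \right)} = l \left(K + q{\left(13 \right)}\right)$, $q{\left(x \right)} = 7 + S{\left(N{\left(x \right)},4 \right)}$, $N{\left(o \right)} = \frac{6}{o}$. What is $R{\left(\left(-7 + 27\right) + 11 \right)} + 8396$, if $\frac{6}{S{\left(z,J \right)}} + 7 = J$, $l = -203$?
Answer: $1088$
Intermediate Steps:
$S{\left(z,J \right)} = \frac{6}{-7 + J}$
$q{\left(x \right)} = 5$ ($q{\left(x \right)} = 7 + \frac{6}{-7 + 4} = 7 + \frac{6}{-3} = 7 + 6 \left(- \frac{1}{3}\right) = 7 - 2 = 5$)
$R{\left(K \right)} = -1015 - 203 K$ ($R{\left(K \right)} = - 203 \left(K + 5\right) = - 203 \left(5 + K\right) = -1015 - 203 K$)
$R{\left(\left(-7 + 27\right) + 11 \right)} + 8396 = \left(-1015 - 203 \left(\left(-7 + 27\right) + 11\right)\right) + 8396 = \left(-1015 - 203 \left(20 + 11\right)\right) + 8396 = \left(-1015 - 6293\right) + 8396 = -7308 + 8396 = 1088$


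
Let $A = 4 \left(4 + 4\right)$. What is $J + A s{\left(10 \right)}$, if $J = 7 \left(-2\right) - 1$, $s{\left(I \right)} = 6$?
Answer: $177$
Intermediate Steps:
$A = 32$ ($A = 4 \cdot 8 = 32$)
$J = -15$ ($J = -14 - 1 = -15$)
$J + A s{\left(10 \right)} = -15 + 32 \cdot 6 = -15 + 192 = 177$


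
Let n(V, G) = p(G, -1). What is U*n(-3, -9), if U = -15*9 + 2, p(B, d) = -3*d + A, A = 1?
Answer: -532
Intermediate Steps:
p(B, d) = 1 - 3*d (p(B, d) = -3*d + 1 = 1 - 3*d)
U = -133 (U = -135 + 2 = -133)
n(V, G) = 4 (n(V, G) = 1 - 3*(-1) = 1 + 3 = 4)
U*n(-3, -9) = -133*4 = -532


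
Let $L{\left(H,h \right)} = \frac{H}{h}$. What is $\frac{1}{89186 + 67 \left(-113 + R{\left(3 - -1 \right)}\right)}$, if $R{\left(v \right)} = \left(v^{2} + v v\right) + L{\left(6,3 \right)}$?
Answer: $\frac{1}{83893} \approx 1.192 \cdot 10^{-5}$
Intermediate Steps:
$R{\left(v \right)} = 2 + 2 v^{2}$ ($R{\left(v \right)} = \left(v^{2} + v v\right) + \frac{6}{3} = \left(v^{2} + v^{2}\right) + 6 \cdot \frac{1}{3} = 2 v^{2} + 2 = 2 + 2 v^{2}$)
$\frac{1}{89186 + 67 \left(-113 + R{\left(3 - -1 \right)}\right)} = \frac{1}{89186 + 67 \left(-113 + \left(2 + 2 \left(3 - -1\right)^{2}\right)\right)} = \frac{1}{89186 + 67 \left(-113 + \left(2 + 2 \left(3 + 1\right)^{2}\right)\right)} = \frac{1}{89186 + 67 \left(-113 + \left(2 + 2 \cdot 4^{2}\right)\right)} = \frac{1}{89186 + 67 \left(-113 + \left(2 + 2 \cdot 16\right)\right)} = \frac{1}{89186 + 67 \left(-113 + \left(2 + 32\right)\right)} = \frac{1}{89186 + 67 \left(-113 + 34\right)} = \frac{1}{89186 + 67 \left(-79\right)} = \frac{1}{89186 - 5293} = \frac{1}{83893}$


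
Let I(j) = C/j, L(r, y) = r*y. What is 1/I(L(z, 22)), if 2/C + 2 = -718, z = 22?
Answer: -174240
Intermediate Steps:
C = -1/360 (C = 2/(-2 - 718) = 2/(-720) = 2*(-1/720) = -1/360 ≈ -0.0027778)
I(j) = -1/(360*j)
1/I(L(z, 22)) = 1/(-1/(360*(22*22))) = 1/(-1/360/484) = 1/(-1/360*1/484) = 1/(-1/174240) = -174240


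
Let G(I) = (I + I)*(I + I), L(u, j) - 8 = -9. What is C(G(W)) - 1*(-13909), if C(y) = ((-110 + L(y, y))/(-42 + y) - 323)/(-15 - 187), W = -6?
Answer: 95538031/6868 ≈ 13911.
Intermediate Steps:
L(u, j) = -1 (L(u, j) = 8 - 9 = -1)
G(I) = 4*I² (G(I) = (2*I)*(2*I) = 4*I²)
C(y) = 323/202 + 111/(202*(-42 + y)) (C(y) = ((-110 - 1)/(-42 + y) - 323)/(-15 - 187) = (-111/(-42 + y) - 323)/(-202) = (-323 - 111/(-42 + y))*(-1/202) = 323/202 + 111/(202*(-42 + y)))
C(G(W)) - 1*(-13909) = (-13455 + 323*(4*(-6)²))/(202*(-42 + 4*(-6)²)) - 1*(-13909) = (-13455 + 323*(4*36))/(202*(-42 + 4*36)) + 13909 = (-13455 + 323*144)/(202*(-42 + 144)) + 13909 = (1/202)*(-13455 + 46512)/102 + 13909 = (1/202)*(1/102)*33057 + 13909 = 11019/6868 + 13909 = 95538031/6868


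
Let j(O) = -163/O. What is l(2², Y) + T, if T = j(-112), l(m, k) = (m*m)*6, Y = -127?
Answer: 10915/112 ≈ 97.455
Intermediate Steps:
l(m, k) = 6*m² (l(m, k) = m²*6 = 6*m²)
T = 163/112 (T = -163/(-112) = -163*(-1/112) = 163/112 ≈ 1.4554)
l(2², Y) + T = 6*(2²)² + 163/112 = 6*4² + 163/112 = 6*16 + 163/112 = 96 + 163/112 = 10915/112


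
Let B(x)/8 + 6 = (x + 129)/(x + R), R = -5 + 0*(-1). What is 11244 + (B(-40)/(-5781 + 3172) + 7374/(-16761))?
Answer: 7375136332714/655941735 ≈ 11244.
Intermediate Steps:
R = -5 (R = -5 + 0 = -5)
B(x) = -48 + 8*(129 + x)/(-5 + x) (B(x) = -48 + 8*((x + 129)/(x - 5)) = -48 + 8*((129 + x)/(-5 + x)) = -48 + 8*(129 + x)/(-5 + x))
11244 + (B(-40)/(-5781 + 3172) + 7374/(-16761)) = 11244 + ((8*(159 - 5*(-40))/(-5 - 40))/(-5781 + 3172) + 7374/(-16761)) = 11244 + ((8*(159 + 200)/(-45))/(-2609) + 7374*(-1/16761)) = 11244 + ((8*(-1/45)*359)*(-1/2609) - 2458/5587) = 11244 + (-2872/45*(-1/2609) - 2458/5587) = 11244 + (2872/117405 - 2458/5587) = 11244 - 272535626/655941735 = 7375136332714/655941735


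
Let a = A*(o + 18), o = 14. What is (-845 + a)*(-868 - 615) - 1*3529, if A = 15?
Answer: 537766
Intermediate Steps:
a = 480 (a = 15*(14 + 18) = 15*32 = 480)
(-845 + a)*(-868 - 615) - 1*3529 = (-845 + 480)*(-868 - 615) - 1*3529 = -365*(-1483) - 3529 = 541295 - 3529 = 537766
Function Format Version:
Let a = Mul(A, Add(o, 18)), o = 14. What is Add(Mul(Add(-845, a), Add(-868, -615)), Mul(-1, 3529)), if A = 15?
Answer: 537766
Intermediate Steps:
a = 480 (a = Mul(15, Add(14, 18)) = Mul(15, 32) = 480)
Add(Mul(Add(-845, a), Add(-868, -615)), Mul(-1, 3529)) = Add(Mul(Add(-845, 480), Add(-868, -615)), Mul(-1, 3529)) = Add(Mul(-365, -1483), -3529) = Add(541295, -3529) = 537766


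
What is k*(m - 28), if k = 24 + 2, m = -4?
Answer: -832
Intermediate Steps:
k = 26
k*(m - 28) = 26*(-4 - 28) = 26*(-32) = -832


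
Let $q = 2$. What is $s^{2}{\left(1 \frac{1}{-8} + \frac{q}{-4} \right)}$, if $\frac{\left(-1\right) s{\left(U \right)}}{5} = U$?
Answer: $\frac{625}{64} \approx 9.7656$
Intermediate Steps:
$s{\left(U \right)} = - 5 U$
$s^{2}{\left(1 \frac{1}{-8} + \frac{q}{-4} \right)} = \left(- 5 \left(1 \frac{1}{-8} + \frac{2}{-4}\right)\right)^{2} = \left(- 5 \left(1 \left(- \frac{1}{8}\right) + 2 \left(- \frac{1}{4}\right)\right)\right)^{2} = \left(- 5 \left(- \frac{1}{8} - \frac{1}{2}\right)\right)^{2} = \left(\left(-5\right) \left(- \frac{5}{8}\right)\right)^{2} = \left(\frac{25}{8}\right)^{2} = \frac{625}{64}$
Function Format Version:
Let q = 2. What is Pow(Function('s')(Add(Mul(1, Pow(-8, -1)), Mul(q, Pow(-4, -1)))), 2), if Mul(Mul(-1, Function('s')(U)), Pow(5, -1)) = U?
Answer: Rational(625, 64) ≈ 9.7656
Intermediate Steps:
Function('s')(U) = Mul(-5, U)
Pow(Function('s')(Add(Mul(1, Pow(-8, -1)), Mul(q, Pow(-4, -1)))), 2) = Pow(Mul(-5, Add(Mul(1, Pow(-8, -1)), Mul(2, Pow(-4, -1)))), 2) = Pow(Mul(-5, Add(Mul(1, Rational(-1, 8)), Mul(2, Rational(-1, 4)))), 2) = Pow(Mul(-5, Add(Rational(-1, 8), Rational(-1, 2))), 2) = Pow(Mul(-5, Rational(-5, 8)), 2) = Pow(Rational(25, 8), 2) = Rational(625, 64)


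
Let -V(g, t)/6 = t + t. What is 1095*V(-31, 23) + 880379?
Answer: 578159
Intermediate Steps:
V(g, t) = -12*t (V(g, t) = -6*(t + t) = -12*t)
1095*V(-31, 23) + 880379 = 1095*(-12*23) + 880379 = 1095*(-276) + 880379 = -302220 + 880379 = 578159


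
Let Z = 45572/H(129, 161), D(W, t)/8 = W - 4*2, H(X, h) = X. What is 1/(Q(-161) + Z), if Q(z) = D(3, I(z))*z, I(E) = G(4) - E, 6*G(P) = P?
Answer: 129/876332 ≈ 0.00014720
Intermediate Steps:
G(P) = P/6
I(E) = ⅔ - E (I(E) = (⅙)*4 - E = ⅔ - E)
D(W, t) = -64 + 8*W (D(W, t) = 8*(W - 4*2) = 8*(W - 8) = 8*(-8 + W) = -64 + 8*W)
Q(z) = -40*z (Q(z) = (-64 + 8*3)*z = (-64 + 24)*z = -40*z)
Z = 45572/129 ≈ 353.27
1/(Q(-161) + Z) = 1/(-40*(-161) + 45572/129) = 1/(6440 + 45572/129) = 1/(876332/129) = 129/876332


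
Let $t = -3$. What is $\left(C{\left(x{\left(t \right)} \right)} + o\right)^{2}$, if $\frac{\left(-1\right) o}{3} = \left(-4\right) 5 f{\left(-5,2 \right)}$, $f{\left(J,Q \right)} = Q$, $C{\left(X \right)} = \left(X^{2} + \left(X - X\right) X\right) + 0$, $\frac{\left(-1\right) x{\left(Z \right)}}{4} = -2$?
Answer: $33856$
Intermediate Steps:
$x{\left(Z \right)} = 8$ ($x{\left(Z \right)} = \left(-4\right) \left(-2\right) = 8$)
$C{\left(X \right)} = X^{2}$ ($C{\left(X \right)} = \left(X^{2} + 0 X\right) + 0 = \left(X^{2} + 0\right) + 0 = X^{2} + 0 = X^{2}$)
$o = 120$ ($o = - 3 \left(-4\right) 5 \cdot 2 = - 3 \left(\left(-20\right) 2\right) = \left(-3\right) \left(-40\right) = 120$)
$\left(C{\left(x{\left(t \right)} \right)} + o\right)^{2} = \left(8^{2} + 120\right)^{2} = \left(64 + 120\right)^{2} = 184^{2} = 33856$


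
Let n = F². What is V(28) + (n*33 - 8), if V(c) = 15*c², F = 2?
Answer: 11884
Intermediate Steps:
n = 4 (n = 2² = 4)
V(28) + (n*33 - 8) = 15*28² + (4*33 - 8) = 15*784 + (132 - 8) = 11760 + 124 = 11884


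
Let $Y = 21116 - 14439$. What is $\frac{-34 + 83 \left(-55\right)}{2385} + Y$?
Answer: $\frac{1768894}{265} \approx 6675.1$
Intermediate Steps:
$Y = 6677$
$\frac{-34 + 83 \left(-55\right)}{2385} + Y = \frac{-34 + 83 \left(-55\right)}{2385} + 6677 = \left(-34 - 4565\right) \frac{1}{2385} + 6677 = \left(-4599\right) \frac{1}{2385} + 6677 = - \frac{511}{265} + 6677 = \frac{1768894}{265}$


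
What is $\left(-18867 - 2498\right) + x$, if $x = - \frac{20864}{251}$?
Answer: $- \frac{5383479}{251} \approx -21448.0$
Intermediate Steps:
$x = - \frac{20864}{251}$ ($x = \left(-20864\right) \frac{1}{251} = - \frac{20864}{251} \approx -83.124$)
$\left(-18867 - 2498\right) + x = \left(-18867 - 2498\right) - \frac{20864}{251} = -21365 - \frac{20864}{251} = - \frac{5383479}{251}$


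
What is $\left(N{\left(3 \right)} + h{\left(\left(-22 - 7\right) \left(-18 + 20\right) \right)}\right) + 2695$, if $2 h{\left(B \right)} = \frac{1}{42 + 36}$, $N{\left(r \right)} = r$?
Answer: $\frac{420889}{156} \approx 2698.0$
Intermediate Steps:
$h{\left(B \right)} = \frac{1}{156}$ ($h{\left(B \right)} = \frac{1}{2 \left(42 + 36\right)} = \frac{1}{2 \cdot 78} = \frac{1}{2} \cdot \frac{1}{78} = \frac{1}{156}$)
$\left(N{\left(3 \right)} + h{\left(\left(-22 - 7\right) \left(-18 + 20\right) \right)}\right) + 2695 = \left(3 + \frac{1}{156}\right) + 2695 = \frac{469}{156} + 2695 = \frac{420889}{156}$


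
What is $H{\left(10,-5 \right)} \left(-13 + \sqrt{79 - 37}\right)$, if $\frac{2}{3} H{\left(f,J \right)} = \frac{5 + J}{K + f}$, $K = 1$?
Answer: $0$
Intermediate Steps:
$H{\left(f,J \right)} = \frac{3 \left(5 + J\right)}{2 \left(1 + f\right)}$ ($H{\left(f,J \right)} = \frac{3 \frac{5 + J}{1 + f}}{2} = \frac{3 \left(5 + J\right)}{2 \left(1 + f\right)}$)
$H{\left(10,-5 \right)} \left(-13 + \sqrt{79 - 37}\right) = \frac{3 \left(5 - 5\right)}{2 \left(1 + 10\right)} \left(-13 + \sqrt{79 - 37}\right) = \frac{3}{2} \cdot \frac{1}{11} \cdot 0 \left(-13 + \sqrt{42}\right) = 0 \left(-13 + \sqrt{42}\right) = 0$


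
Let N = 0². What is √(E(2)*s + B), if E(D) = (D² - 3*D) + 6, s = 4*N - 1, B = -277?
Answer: I*√281 ≈ 16.763*I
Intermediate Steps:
N = 0
s = -1 (s = 4*0 - 1 = 0 - 1 = -1)
E(D) = 6 + D² - 3*D
√(E(2)*s + B) = √((6 + 2² - 3*2)*(-1) - 277) = √((6 + 4 - 6)*(-1) - 277) = √(4*(-1) - 277) = √(-4 - 277) = √(-281) = I*√281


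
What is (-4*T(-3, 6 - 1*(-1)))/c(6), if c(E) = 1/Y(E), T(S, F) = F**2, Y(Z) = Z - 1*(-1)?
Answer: -1372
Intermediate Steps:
Y(Z) = 1 + Z (Y(Z) = Z + 1 = 1 + Z)
c(E) = 1/(1 + E)
(-4*T(-3, 6 - 1*(-1)))/c(6) = (-4*(6 - 1*(-1))**2)/(1/(1 + 6)) = (-4*(6 + 1)**2)/(1/7) = (-4*7**2)/(1/7) = -4*49*7 = -196*7 = -1372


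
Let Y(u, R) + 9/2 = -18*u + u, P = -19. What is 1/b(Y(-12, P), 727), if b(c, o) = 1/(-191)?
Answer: -191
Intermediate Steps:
Y(u, R) = -9/2 - 17*u (Y(u, R) = -9/2 + (-18*u + u) = -9/2 - 17*u)
b(c, o) = -1/191
1/b(Y(-12, P), 727) = 1/(-1/191) = -191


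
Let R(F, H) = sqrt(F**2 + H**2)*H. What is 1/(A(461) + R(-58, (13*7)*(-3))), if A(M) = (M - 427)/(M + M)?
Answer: -7837/1233745482897548 - 58018233*sqrt(77893)/1233745482897548 ≈ -1.3125e-5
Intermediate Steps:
A(M) = (-427 + M)/(2*M) (A(M) = (-427 + M)/((2*M)) = (-427 + M)*(1/(2*M)) = (-427 + M)/(2*M))
R(F, H) = H*sqrt(F**2 + H**2)
1/(A(461) + R(-58, (13*7)*(-3))) = 1/((1/2)*(-427 + 461)/461 + ((13*7)*(-3))*sqrt((-58)**2 + ((13*7)*(-3))**2)) = 1/((1/2)*(1/461)*34 + (91*(-3))*sqrt(3364 + (91*(-3))**2)) = 1/(17/461 - 273*sqrt(3364 + (-273)**2)) = 1/(17/461 - 273*sqrt(3364 + 74529)) = 1/(17/461 - 273*sqrt(77893))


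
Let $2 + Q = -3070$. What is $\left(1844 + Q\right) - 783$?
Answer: $-2011$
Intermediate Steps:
$Q = -3072$ ($Q = -2 - 3070 = -3072$)
$\left(1844 + Q\right) - 783 = \left(1844 - 3072\right) - 783 = -1228 - 783 = -2011$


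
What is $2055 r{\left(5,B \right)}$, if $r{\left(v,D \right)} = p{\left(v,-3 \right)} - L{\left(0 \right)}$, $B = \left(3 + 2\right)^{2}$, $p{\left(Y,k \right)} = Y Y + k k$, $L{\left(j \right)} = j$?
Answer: $69870$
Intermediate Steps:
$p{\left(Y,k \right)} = Y^{2} + k^{2}$
$B = 25$ ($B = 5^{2} = 25$)
$r{\left(v,D \right)} = 9 + v^{2}$ ($r{\left(v,D \right)} = \left(v^{2} + \left(-3\right)^{2}\right) - 0 = \left(v^{2} + 9\right) + 0 = \left(9 + v^{2}\right) + 0 = 9 + v^{2}$)
$2055 r{\left(5,B \right)} = 2055 \left(9 + 5^{2}\right) = 2055 \left(9 + 25\right) = 2055 \cdot 34 = 69870$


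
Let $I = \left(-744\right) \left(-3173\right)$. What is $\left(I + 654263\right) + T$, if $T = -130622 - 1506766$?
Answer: $1377587$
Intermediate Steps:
$T = -1637388$ ($T = -130622 - 1506766 = -1637388$)
$I = 2360712$
$\left(I + 654263\right) + T = \left(2360712 + 654263\right) - 1637388 = 3014975 - 1637388 = 1377587$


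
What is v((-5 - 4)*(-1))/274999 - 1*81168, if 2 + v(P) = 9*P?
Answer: -282545807/3481 ≈ -81168.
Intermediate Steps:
v(P) = -2 + 9*P
v((-5 - 4)*(-1))/274999 - 1*81168 = (-2 + 9*((-5 - 4)*(-1)))/274999 - 1*81168 = (-2 + 9*(-9*(-1)))*(1/274999) - 81168 = (-2 + 9*9)*(1/274999) - 81168 = (-2 + 81)*(1/274999) - 81168 = 79*(1/274999) - 81168 = 1/3481 - 81168 = -282545807/3481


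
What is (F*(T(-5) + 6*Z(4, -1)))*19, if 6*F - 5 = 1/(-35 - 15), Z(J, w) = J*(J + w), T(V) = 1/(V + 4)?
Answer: 111967/100 ≈ 1119.7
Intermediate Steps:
T(V) = 1/(4 + V)
F = 83/100 (F = ⅚ + 1/(6*(-35 - 15)) = ⅚ + (⅙)/(-50) = ⅚ + (⅙)*(-1/50) = ⅚ - 1/300 = 83/100 ≈ 0.83000)
(F*(T(-5) + 6*Z(4, -1)))*19 = (83*(1/(4 - 5) + 6*(4*(4 - 1)))/100)*19 = (83*(1/(-1) + 6*(4*3))/100)*19 = (83*(-1 + 6*12)/100)*19 = (83*(-1 + 72)/100)*19 = ((83/100)*71)*19 = (5893/100)*19 = 111967/100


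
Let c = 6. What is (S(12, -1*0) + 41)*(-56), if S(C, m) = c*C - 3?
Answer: -6160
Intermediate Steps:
S(C, m) = -3 + 6*C (S(C, m) = 6*C - 3 = -3 + 6*C)
(S(12, -1*0) + 41)*(-56) = ((-3 + 6*12) + 41)*(-56) = ((-3 + 72) + 41)*(-56) = (69 + 41)*(-56) = 110*(-56) = -6160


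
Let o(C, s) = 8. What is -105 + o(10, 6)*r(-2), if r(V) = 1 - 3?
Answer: -121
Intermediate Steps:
r(V) = -2
-105 + o(10, 6)*r(-2) = -105 + 8*(-2) = -105 - 16 = -121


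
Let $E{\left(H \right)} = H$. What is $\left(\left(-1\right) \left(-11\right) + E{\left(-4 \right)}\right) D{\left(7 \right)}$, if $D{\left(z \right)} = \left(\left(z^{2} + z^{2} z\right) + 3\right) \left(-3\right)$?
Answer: $-8295$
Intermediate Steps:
$D{\left(z \right)} = -9 - 3 z^{2} - 3 z^{3}$ ($D{\left(z \right)} = \left(\left(z^{2} + z^{3}\right) + 3\right) \left(-3\right) = \left(3 + z^{2} + z^{3}\right) \left(-3\right) = -9 - 3 z^{2} - 3 z^{3}$)
$\left(\left(-1\right) \left(-11\right) + E{\left(-4 \right)}\right) D{\left(7 \right)} = \left(\left(-1\right) \left(-11\right) - 4\right) \left(-9 - 3 \cdot 7^{2} - 3 \cdot 7^{3}\right) = \left(11 - 4\right) \left(-9 - 147 - 1029\right) = 7 \left(-9 - 147 - 1029\right) = 7 \left(-1185\right) = -8295$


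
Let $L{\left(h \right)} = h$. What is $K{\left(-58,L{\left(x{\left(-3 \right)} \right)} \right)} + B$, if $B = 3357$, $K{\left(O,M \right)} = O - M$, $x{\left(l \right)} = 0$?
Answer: $3299$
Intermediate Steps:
$K{\left(-58,L{\left(x{\left(-3 \right)} \right)} \right)} + B = \left(-58 - 0\right) + 3357 = \left(-58 + 0\right) + 3357 = -58 + 3357 = 3299$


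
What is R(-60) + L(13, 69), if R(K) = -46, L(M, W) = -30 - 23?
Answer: -99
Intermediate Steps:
L(M, W) = -53
R(-60) + L(13, 69) = -46 - 53 = -99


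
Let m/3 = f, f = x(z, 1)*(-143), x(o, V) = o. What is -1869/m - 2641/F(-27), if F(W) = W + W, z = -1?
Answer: 344021/7722 ≈ 44.551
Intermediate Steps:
F(W) = 2*W
f = 143 (f = -1*(-143) = 143)
m = 429 (m = 3*143 = 429)
-1869/m - 2641/F(-27) = -1869/429 - 2641/(2*(-27)) = -1869*1/429 - 2641/(-54) = -623/143 - 2641*(-1/54) = -623/143 + 2641/54 = 344021/7722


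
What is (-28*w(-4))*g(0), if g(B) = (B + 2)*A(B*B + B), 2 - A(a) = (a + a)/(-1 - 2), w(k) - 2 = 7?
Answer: -1008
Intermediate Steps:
w(k) = 9 (w(k) = 2 + 7 = 9)
A(a) = 2 + 2*a/3 (A(a) = 2 - (a + a)/(-1 - 2) = 2 - 2*a/(-3) = 2 - 2*a*(-1)/3 = 2 - (-2)*a/3 = 2 + 2*a/3)
g(B) = (2 + B)*(2 + 2*B/3 + 2*B**2/3) (g(B) = (B + 2)*(2 + 2*(B*B + B)/3) = (2 + B)*(2 + 2*(B**2 + B)/3) = (2 + B)*(2 + 2*(B + B**2)/3) = (2 + B)*(2 + (2*B/3 + 2*B**2/3)) = (2 + B)*(2 + 2*B/3 + 2*B**2/3))
(-28*w(-4))*g(0) = (-28*9)*(2*(2 + 0)*(3 + 0*(1 + 0))/3) = -168*2*(3 + 0*1) = -168*2*(3 + 0) = -168*2*3 = -252*4 = -1008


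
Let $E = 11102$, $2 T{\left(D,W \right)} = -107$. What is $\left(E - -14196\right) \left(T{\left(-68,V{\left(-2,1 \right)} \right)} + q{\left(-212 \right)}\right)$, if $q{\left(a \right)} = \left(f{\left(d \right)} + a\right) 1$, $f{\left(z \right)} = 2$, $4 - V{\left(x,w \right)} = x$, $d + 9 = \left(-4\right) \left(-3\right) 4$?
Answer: $-6666023$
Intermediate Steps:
$d = 39$ ($d = -9 + \left(-4\right) \left(-3\right) 4 = -9 + 12 \cdot 4 = -9 + 48 = 39$)
$V{\left(x,w \right)} = 4 - x$
$T{\left(D,W \right)} = - \frac{107}{2}$ ($T{\left(D,W \right)} = \frac{1}{2} \left(-107\right) = - \frac{107}{2}$)
$q{\left(a \right)} = 2 + a$ ($q{\left(a \right)} = \left(2 + a\right) 1 = 2 + a$)
$\left(E - -14196\right) \left(T{\left(-68,V{\left(-2,1 \right)} \right)} + q{\left(-212 \right)}\right) = \left(11102 - -14196\right) \left(- \frac{107}{2} + \left(2 - 212\right)\right) = \left(11102 + 14196\right) \left(- \frac{107}{2} - 210\right) = 25298 \left(- \frac{527}{2}\right) = -6666023$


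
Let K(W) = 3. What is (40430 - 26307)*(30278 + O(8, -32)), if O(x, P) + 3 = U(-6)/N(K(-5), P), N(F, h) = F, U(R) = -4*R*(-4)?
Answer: 427121889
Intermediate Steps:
U(R) = 16*R
O(x, P) = -35 (O(x, P) = -3 + (16*(-6))/3 = -3 - 96*1/3 = -3 - 32 = -35)
(40430 - 26307)*(30278 + O(8, -32)) = (40430 - 26307)*(30278 - 35) = 14123*30243 = 427121889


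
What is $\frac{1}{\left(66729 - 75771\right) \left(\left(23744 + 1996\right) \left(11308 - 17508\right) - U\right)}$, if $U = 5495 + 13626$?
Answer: $\frac{1}{1443167588082} \approx 6.9292 \cdot 10^{-13}$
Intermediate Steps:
$U = 19121$
$\frac{1}{\left(66729 - 75771\right) \left(\left(23744 + 1996\right) \left(11308 - 17508\right) - U\right)} = \frac{1}{\left(66729 - 75771\right) \left(\left(23744 + 1996\right) \left(11308 - 17508\right) - 19121\right)} = \frac{1}{\left(-9042\right) \left(25740 \left(-6200\right) - 19121\right)} = - \frac{1}{9042 \left(-159588000 - 19121\right)} = - \frac{1}{9042 \left(-159607121\right)} = \left(- \frac{1}{9042}\right) \left(- \frac{1}{159607121}\right) = \frac{1}{1443167588082}$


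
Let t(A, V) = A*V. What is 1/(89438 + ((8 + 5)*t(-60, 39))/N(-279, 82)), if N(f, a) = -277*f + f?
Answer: 2139/191307037 ≈ 1.1181e-5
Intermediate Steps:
N(f, a) = -276*f
1/(89438 + ((8 + 5)*t(-60, 39))/N(-279, 82)) = 1/(89438 + ((8 + 5)*(-60*39))/((-276*(-279)))) = 1/(89438 + (13*(-2340))/77004) = 1/(89438 - 30420*1/77004) = 1/(89438 - 845/2139) = 1/(191307037/2139) = 2139/191307037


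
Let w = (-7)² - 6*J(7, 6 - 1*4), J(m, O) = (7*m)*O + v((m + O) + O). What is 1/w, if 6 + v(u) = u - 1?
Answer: -1/563 ≈ -0.0017762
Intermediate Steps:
v(u) = -7 + u (v(u) = -6 + (u - 1) = -6 + (-1 + u) = -7 + u)
J(m, O) = -7 + m + 2*O + 7*O*m (J(m, O) = (7*m)*O + (-7 + ((m + O) + O)) = 7*O*m + (-7 + ((O + m) + O)) = 7*O*m + (-7 + (m + 2*O)) = 7*O*m + (-7 + m + 2*O) = -7 + m + 2*O + 7*O*m)
w = -563 (w = (-7)² - 6*(-7 + 7 + 2*(6 - 1*4) + 7*(6 - 1*4)*7) = 49 - 6*(-7 + 7 + 2*(6 - 4) + 7*(6 - 4)*7) = 49 - 6*(-7 + 7 + 2*2 + 7*2*7) = 49 - 6*(-7 + 7 + 4 + 98) = 49 - 6*102 = 49 - 612 = -563)
1/w = 1/(-563) = -1/563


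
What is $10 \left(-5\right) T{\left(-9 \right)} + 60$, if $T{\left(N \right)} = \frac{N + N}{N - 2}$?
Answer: $- \frac{240}{11} \approx -21.818$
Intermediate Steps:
$T{\left(N \right)} = \frac{2 N}{-2 + N}$
$10 \left(-5\right) T{\left(-9 \right)} + 60 = 10 \left(-5\right) 2 \left(-9\right) \frac{1}{-2 - 9} + 60 = - 50 \cdot 2 \left(-9\right) \frac{1}{-11} + 60 = - 50 \cdot 2 \left(-9\right) \left(- \frac{1}{11}\right) + 60 = \left(-50\right) \frac{18}{11} + 60 = - \frac{900}{11} + 60 = - \frac{240}{11}$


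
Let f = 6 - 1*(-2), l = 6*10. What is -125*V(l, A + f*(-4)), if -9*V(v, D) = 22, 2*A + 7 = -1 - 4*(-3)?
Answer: 2750/9 ≈ 305.56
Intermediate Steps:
A = 2 (A = -7/2 + (-1 - 4*(-3))/2 = -7/2 + (-1 + 12)/2 = -7/2 + (1/2)*11 = -7/2 + 11/2 = 2)
l = 60
f = 8 (f = 6 + 2 = 8)
V(v, D) = -22/9 (V(v, D) = -1/9*22 = -22/9)
-125*V(l, A + f*(-4)) = -125*(-22/9) = 2750/9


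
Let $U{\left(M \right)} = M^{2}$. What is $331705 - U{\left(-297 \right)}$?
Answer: $243496$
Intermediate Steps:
$331705 - U{\left(-297 \right)} = 331705 - \left(-297\right)^{2} = 331705 - 88209 = 243496$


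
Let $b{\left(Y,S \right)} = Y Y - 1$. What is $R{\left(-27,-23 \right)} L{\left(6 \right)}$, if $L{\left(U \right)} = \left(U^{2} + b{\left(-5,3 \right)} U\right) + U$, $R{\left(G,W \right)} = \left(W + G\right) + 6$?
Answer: $-8184$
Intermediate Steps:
$R{\left(G,W \right)} = 6 + G + W$ ($R{\left(G,W \right)} = \left(G + W\right) + 6 = 6 + G + W$)
$b{\left(Y,S \right)} = -1 + Y^{2}$ ($b{\left(Y,S \right)} = Y^{2} - 1 = -1 + Y^{2}$)
$L{\left(U \right)} = U^{2} + 25 U$ ($L{\left(U \right)} = \left(U^{2} + \left(-1 + \left(-5\right)^{2}\right) U\right) + U = \left(U^{2} + \left(-1 + 25\right) U\right) + U = \left(U^{2} + 24 U\right) + U = U^{2} + 25 U$)
$R{\left(-27,-23 \right)} L{\left(6 \right)} = \left(6 - 27 - 23\right) 6 \left(25 + 6\right) = - 44 \cdot 6 \cdot 31 = \left(-44\right) 186 = -8184$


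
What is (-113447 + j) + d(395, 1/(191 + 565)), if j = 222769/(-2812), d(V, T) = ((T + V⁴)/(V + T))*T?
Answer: -2539756151102137/79353752814 ≈ -32006.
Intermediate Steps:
d(V, T) = T*(T + V⁴)/(T + V) (d(V, T) = ((T + V⁴)/(T + V))*T = T*(T + V⁴)/(T + V))
j = -222769/2812 (j = 222769*(-1/2812) = -222769/2812 ≈ -79.221)
(-113447 + j) + d(395, 1/(191 + 565)) = (-113447 - 222769/2812) + (1/(191 + 565) + 395⁴)/((191 + 565)*(1/(191 + 565) + 395)) = -319235733/2812 + (1/756 + 24343800625)/(756*(1/756 + 395)) = -319235733/2812 + (1/756)*(18403913272501/756)/(298621/756) = -319235733/2812 + (1/756)*(756/298621)*(18403913272501/756) = -319235733/2812 + 18403913272501/225757476 = -2539756151102137/79353752814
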